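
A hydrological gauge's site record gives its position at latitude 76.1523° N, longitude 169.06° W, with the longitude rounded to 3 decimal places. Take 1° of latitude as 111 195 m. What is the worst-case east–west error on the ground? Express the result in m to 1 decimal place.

13.3 m

Rounding to 3 decimal places leaves the longitude within ±0.0005° of the true value.
One degree of longitude at 76.1523° is 111195 × cos 76.1523° ≈ 111195 × 0.2393 = 26613.6 m.
East–west error: 0.0005° × 26613.6 m/° ≈ 13.3068 m.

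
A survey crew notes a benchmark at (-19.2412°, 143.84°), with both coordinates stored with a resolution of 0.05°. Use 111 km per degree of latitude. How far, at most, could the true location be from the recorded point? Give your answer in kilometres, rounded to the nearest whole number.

With a 0.05° grid the true value lies within half a step, ±0.05°/2 = ±0.025°, of the stored one.
Latitude error → 0.025 × 111000 = 2775 m along the meridian.
E–W at 19.2412°: 0.025° × 111000 × cos 19.2412° = 0.025 × 111000 × 0.9441 ≈ 2619.99 m.
The two errors are perpendicular, so the maximum displacement is √(2775² + 2619.99²) ≈ 3816.41 m.
That is 3816.41 m = 3.8164 km.

4 kilometres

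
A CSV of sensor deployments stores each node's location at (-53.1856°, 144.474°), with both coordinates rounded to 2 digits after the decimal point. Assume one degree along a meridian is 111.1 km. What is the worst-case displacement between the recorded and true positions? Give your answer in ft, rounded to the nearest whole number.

2125 ft

Rounding to 2 decimal places leaves each coordinate within ±0.005° of the true value.
North–south component: 0.005° × 111100 = 555.5 m.
E–W at 53.1856°: 0.005° × 111100 × cos 53.1856° = 0.005 × 111100 × 0.5992 ≈ 332.869 m.
Combining orthogonally: (555.5² + 332.869²)^½ ≈ 647.597 m.
In feet: 647.597 m ÷ 0.3048 ≈ 2124.7 ft.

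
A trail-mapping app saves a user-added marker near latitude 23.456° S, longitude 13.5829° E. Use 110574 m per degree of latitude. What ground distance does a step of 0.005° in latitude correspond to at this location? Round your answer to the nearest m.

Along a meridian 0.005° is 0.005 × 110574 = 552.87 m.

553 m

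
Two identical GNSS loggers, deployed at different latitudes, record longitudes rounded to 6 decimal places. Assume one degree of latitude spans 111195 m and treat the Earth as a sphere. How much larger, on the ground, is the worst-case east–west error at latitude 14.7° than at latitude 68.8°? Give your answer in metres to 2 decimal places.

0.03 metres

Rounding to 6 decimal places leaves the longitude within ±5e-07° of the true value.
At 14.7°: 5e-07° × 111195 × cos 14.7° = 5e-07 × 111195 × 0.9673 ≈ 0.053778 m.
Error at 68.8° = 5e-07° × 111195 × cos 68.8° ≈ 0.055597 × 0.3616 = 0.020105 m.
Difference: 0.053778 − 0.020105 = 0.033672 m.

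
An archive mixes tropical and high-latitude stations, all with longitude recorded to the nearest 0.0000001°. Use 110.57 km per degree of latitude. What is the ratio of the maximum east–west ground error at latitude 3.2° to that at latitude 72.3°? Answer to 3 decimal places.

3.284

Rounding to 7 decimal places leaves the longitude within ±5e-08° of the true value.
Error at 3.2° = 5e-08° × 110570 × cos 3.2° ≈ 0.0055285 × 0.9984 = 0.0055199 m.
At 72.3°: 5e-08° × 110570 × cos 72.3° = 5e-08 × 110570 × 0.3040 ≈ 0.0016808 m.
The ratio reduces to cos 3.2° / cos 72.3° = 0.9984/0.3040 ≈ 3.2840.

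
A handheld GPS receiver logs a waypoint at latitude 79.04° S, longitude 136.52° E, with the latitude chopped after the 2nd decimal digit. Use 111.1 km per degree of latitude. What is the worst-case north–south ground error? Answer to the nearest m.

Truncating at 2 decimal places can drop up to a full unit in the last place, so the latitude may be off by as much as 0.01°.
North–south distance: 0.01° × 111100 m/° = 1111 m.

1111 m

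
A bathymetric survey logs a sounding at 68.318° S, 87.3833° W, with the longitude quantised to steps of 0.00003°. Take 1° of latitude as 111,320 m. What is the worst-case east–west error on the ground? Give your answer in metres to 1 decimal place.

0.6 metres

With a 0.00003° grid the true value lies within half a step, ±0.00003°/2 = ±1.5e-05°, of the stored one.
Parallels shrink by cos φ, so at 68.318° a degree of longitude is 111320 × 0.3695 ≈ 41127.7 m.
Maximum E–W displacement: 1.5e-05 × 41127.7 = 0.616916 m.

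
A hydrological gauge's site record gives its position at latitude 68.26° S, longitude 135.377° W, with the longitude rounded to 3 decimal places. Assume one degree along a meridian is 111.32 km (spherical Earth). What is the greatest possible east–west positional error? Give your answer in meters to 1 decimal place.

Rounding to 3 decimal places leaves the longitude within ±0.0005° of the true value.
One degree of longitude at 68.26° is 111320 × cos 68.26° ≈ 111320 × 0.3704 = 41232.4 m.
Maximum E–W displacement: 0.0005 × 41232.4 = 20.6162 m.

20.6 meters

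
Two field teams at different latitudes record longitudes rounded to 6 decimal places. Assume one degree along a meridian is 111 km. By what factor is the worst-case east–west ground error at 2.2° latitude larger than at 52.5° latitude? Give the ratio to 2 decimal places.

Rounding to 6 decimal places leaves the longitude within ±5e-07° of the true value.
Error at 2.2° = 5e-07° × 111000 × cos 2.2° ≈ 0.0555 × 0.9993 = 0.055459 m.
Error at 52.5° = 5e-07° × 111000 × cos 52.5° ≈ 0.0555 × 0.6088 = 0.033786 m.
The ratio reduces to cos 2.2° / cos 52.5° = 0.9993/0.6088 ≈ 1.6415.

1.64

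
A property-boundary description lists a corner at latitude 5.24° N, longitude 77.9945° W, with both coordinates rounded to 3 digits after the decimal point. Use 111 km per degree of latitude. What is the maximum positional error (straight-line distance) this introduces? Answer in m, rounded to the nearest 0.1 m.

Rounding to 3 decimal places leaves each coordinate within ±0.0005° of the true value.
Latitude error → 0.0005 × 111000 = 55.5 m along the meridian.
E–W at 5.24°: 0.0005° × 111000 × cos 5.24° = 0.0005 × 111000 × 0.9958 ≈ 55.2681 m.
The two errors are perpendicular, so the maximum displacement is √(55.5² + 55.2681²) ≈ 78.325 m.

78.3 m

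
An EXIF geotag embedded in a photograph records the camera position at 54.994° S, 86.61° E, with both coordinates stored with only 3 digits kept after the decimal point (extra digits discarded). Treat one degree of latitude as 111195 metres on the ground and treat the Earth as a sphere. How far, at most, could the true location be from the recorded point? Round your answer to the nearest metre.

Truncating at 3 decimal places can drop up to a full unit in the last place, so each coordinate may be off by as much as 0.001°.
North–south component: 0.001° × 111195 = 111.195 m.
East–west component at 54.994°: 0.001° × 111195 × cos 54.994° ≈ 0.001 × 63788.4 ≈ 63.7884 m.
The two errors are perpendicular, so the maximum displacement is √(111.195² + 63.7884²) ≈ 128.192 m.

128 metres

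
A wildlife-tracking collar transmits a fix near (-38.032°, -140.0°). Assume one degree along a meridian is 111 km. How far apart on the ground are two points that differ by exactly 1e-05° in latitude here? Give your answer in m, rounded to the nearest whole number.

1e-05° × 111000 m/° = 1.11 m.

1 m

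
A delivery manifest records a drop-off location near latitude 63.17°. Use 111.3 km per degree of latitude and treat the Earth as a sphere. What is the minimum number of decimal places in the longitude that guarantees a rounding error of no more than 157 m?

3 decimal places

At 63.17° one degree of longitude covers 111300 × cos 63.17° ≈ 111300 × 0.4513 ≈ 50234.7 m.
N decimal places → at most half a unit in the last place, 0.5 × 10⁻ᴺ° = 50234.7/2 × 10⁻ᴺ m.
Need 0.5 × 50234.7 × 10⁻ᴺ ≤ 157 → 10⁻ᴺ ≤ 6.251e-03, so N ≥ 2.20.
So 3 decimal places suffice (25.1 m); 2 would allow up to 251 m.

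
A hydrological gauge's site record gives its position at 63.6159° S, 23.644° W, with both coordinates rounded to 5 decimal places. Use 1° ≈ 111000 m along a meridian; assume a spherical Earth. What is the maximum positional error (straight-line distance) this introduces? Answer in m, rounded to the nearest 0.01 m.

0.61 m

Rounding to 5 decimal places leaves each coordinate within ±5e-06° of the true value.
Latitude error → 5e-06 × 111000 = 0.555 m along the meridian.
East–west component at 63.6159°: 5e-06° × 111000 × cos 63.6159° ≈ 5e-06 × 49326.9 ≈ 0.246635 m.
Combining orthogonally: (0.555² + 0.246635²)^½ ≈ 0.607333 m.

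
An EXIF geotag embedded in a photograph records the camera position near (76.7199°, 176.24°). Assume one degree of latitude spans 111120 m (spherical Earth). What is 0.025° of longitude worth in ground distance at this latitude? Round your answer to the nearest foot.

2094 feet

0.025° of longitude at 76.7199° is 0.025 × 111120 × cos 76.7199° ≈ 0.025 × 25525.6 = 638.139 m.
In feet: 638.139 m ÷ 0.3048 ≈ 2093.6 ft.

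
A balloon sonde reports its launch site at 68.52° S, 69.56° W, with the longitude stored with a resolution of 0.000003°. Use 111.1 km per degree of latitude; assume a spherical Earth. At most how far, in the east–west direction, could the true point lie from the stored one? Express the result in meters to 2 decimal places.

With a 0.000003° grid the true value lies within half a step, ±0.000003°/2 = ±1.5e-06°, of the stored one.
At latitude 68.52° a degree of longitude spans 111100 m × cos 68.52° = 111100 × 0.3662 ≈ 40682.2 m.
So at most 1.5e-06° × 40682.2 ≈ 0.0610233 m east–west.

0.06 meters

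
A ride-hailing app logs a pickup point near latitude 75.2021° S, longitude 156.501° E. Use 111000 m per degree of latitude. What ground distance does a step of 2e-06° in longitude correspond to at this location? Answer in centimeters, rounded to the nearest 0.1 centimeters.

5.7 centimeters

2e-06° of longitude at 75.2021° is 2e-06 × 111000 × cos 75.2021° ≈ 2e-06 × 28350.5 = 0.0567011 m.
That is 0.0567011 m = 5.6701 cm.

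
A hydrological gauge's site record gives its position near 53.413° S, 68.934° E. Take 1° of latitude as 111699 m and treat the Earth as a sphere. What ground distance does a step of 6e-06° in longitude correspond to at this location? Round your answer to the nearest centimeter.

40 centimeters

One degree of longitude here spans 111699 × cos 53.413° = 111699 × 0.5960 ≈ 66577.4 m; 6e-06° of that is 0.399464 m.
That is 0.399464 m = 39.946 cm.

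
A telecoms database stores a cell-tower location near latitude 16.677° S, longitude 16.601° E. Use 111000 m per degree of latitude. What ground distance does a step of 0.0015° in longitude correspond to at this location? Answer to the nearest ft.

One degree of longitude here spans 111000 × cos 16.677° = 111000 × 0.9579 ≈ 106331 m; 0.0015° of that is 159.497 m.
Converting: 159.497 m × 3.2808 ft/m ≈ 523.28 ft.

523 ft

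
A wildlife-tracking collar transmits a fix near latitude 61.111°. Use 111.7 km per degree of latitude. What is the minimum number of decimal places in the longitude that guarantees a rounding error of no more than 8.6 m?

At 61.111° one degree of longitude covers 111700 × cos 61.111° ≈ 111700 × 0.4831 ≈ 53963.9 m.
N decimal places → at most half a unit in the last place, 0.5 × 10⁻ᴺ° = 53963.9/2 × 10⁻ᴺ m.
Need 0.5 × 53963.9 × 10⁻ᴺ ≤ 8.6 → 10⁻ᴺ ≤ 3.187e-04, so N ≥ 3.50.
So 4 decimal places suffice (2.7 m); 3 would allow up to 27 m.

4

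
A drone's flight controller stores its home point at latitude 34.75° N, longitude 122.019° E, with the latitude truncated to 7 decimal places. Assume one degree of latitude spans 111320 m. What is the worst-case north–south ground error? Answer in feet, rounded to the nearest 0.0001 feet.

Truncating at 7 decimal places can drop up to a full unit in the last place, so the latitude may be off by as much as 1e-07°.
Along the meridian that is 1e-07° × 111320 m/° = 0.011132 m.
In feet: 0.011132 m ÷ 0.3048 ≈ 0.036522 ft.

0.0365 feet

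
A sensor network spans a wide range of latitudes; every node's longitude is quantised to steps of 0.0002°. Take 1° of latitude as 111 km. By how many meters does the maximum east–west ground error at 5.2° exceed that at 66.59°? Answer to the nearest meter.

7 meters

With a 0.0002° grid the true value lies within half a step, ±0.0002°/2 = ±0.0001°, of the stored one.
Error at 5.2° = 0.0001° × 111000 × cos 5.2° ≈ 11.1 × 0.9959 = 11.054 m.
At 66.59°: 0.0001° × 111000 × cos 66.59° = 0.0001 × 111000 × 0.3973 ≈ 4.4101 m.
Difference: 11.054 − 4.4101 = 6.6442 m.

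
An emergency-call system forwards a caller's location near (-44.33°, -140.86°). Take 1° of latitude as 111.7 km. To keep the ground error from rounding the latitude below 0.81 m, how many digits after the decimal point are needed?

5 decimal places

One degree of latitude covers 111700 m.
N decimal places → at most half a unit in the last place, 0.5 × 10⁻ᴺ° = 111700/2 × 10⁻ᴺ m.
Need 0.5 × 111700 × 10⁻ᴺ ≤ 0.81 → 10⁻ᴺ ≤ 1.450e-05, so N ≥ 4.84.
N = 4 would give 5.58 m (too coarse); N = 5 gives 0.558 m ≤ 0.81 m.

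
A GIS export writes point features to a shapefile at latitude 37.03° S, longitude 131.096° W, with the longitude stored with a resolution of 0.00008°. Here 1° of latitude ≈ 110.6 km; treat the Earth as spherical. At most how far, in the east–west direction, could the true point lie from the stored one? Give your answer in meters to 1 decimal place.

3.5 meters

With a 0.00008° grid the true value lies within half a step, ±0.00008°/2 = ±4e-05°, of the stored one.
One degree of longitude at 37.03° is 110600 × cos 37.03° ≈ 110600 × 0.7983 = 88294.2 m.
East–west error: 4e-05° × 88294.2 m/° ≈ 3.53177 m.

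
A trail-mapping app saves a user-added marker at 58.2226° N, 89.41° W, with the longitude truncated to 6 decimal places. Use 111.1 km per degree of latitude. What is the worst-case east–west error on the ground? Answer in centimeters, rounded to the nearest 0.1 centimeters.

Truncating at 6 decimal places can drop up to a full unit in the last place, so the longitude may be off by as much as 1e-06°.
Parallels shrink by cos φ, so at 58.2226° a degree of longitude is 111100 × 0.5266 ≈ 58507.5 m.
East–west error: 1e-06° × 58507.5 m/° ≈ 0.0585075 m.
That is 0.0585075 m = 5.8508 cm.

5.9 centimeters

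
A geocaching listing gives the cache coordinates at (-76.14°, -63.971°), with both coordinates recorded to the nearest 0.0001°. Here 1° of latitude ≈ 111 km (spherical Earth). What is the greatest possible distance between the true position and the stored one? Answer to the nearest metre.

Rounding to 4 decimal places leaves each coordinate within ±5e-05° of the true value.
N–S: 5e-05° × 111000 m/° = 5.55 m.
Longitude error → 5e-05 × 111000 × cos 76.14° = 5e-05 × 111000 × 0.2396 ≈ 1.3295 m.
Combining orthogonally: (5.55² + 1.3295²)^½ ≈ 5.70702 m.

6 metres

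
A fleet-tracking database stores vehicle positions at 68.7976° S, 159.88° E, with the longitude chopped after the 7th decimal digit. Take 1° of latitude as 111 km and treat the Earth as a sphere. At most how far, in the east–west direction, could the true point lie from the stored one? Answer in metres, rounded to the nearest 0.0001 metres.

Truncating at 7 decimal places can drop up to a full unit in the last place, so the longitude may be off by as much as 1e-07°.
One degree of longitude at 68.7976° is 111000 × cos 68.7976° ≈ 111000 × 0.3617 = 40144.7 m.
Maximum E–W displacement: 1e-07 × 40144.7 = 0.00401447 m.

0.0040 metres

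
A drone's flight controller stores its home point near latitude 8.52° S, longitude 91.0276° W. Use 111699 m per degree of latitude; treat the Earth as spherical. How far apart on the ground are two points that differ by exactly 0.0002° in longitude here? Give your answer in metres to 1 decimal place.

22.1 metres

One degree of longitude here spans 111699 × cos 8.52° = 111699 × 0.9890 ≈ 110466 m; 0.0002° of that is 22.0933 m.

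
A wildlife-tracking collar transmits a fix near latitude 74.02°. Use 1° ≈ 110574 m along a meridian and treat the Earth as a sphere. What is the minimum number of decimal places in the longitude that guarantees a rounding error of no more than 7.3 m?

At 74.02° one degree of longitude covers 110574 × cos 74.02° ≈ 110574 × 0.2753 ≈ 30441.2 m.
N decimal places → at most half a unit in the last place, 0.5 × 10⁻ᴺ° = 30441.2/2 × 10⁻ᴺ m.
Setting 15220.6 × 10⁻ᴺ ≤ 7.3 gives 10ᴺ ≥ 2085, i.e. N ≥ 3.32.
At 3 places the error can reach 15.2 m, but 4 places keeps it to 1.52 m.

4 decimal places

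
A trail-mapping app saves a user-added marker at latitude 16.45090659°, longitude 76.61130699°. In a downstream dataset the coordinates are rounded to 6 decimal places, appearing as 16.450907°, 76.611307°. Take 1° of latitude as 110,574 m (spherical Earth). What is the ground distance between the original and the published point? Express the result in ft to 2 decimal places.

The latitude changed by -0.00000041° and the longitude by -0.00000001°.
N–S: -0.00000041° × 110574 m/° = -0.0453353 m.
East–west at this latitude: -0.00000001° × 110574 × cos 16.4509° ≈ -0.00000001 × 106047 = -0.00106047 m.
Combined displacement = (0.0453353² + 0.00106047²)^½ ≈ 0.0453477 m.
Converting: 0.0453477 m × 3.2808 ft/m ≈ 0.14878 ft.

0.15 ft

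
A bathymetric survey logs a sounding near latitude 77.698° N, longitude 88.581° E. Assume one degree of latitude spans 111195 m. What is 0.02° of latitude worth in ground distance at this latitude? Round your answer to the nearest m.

Along a meridian 0.02° is 0.02 × 111195 = 2223.9 m.

2224 m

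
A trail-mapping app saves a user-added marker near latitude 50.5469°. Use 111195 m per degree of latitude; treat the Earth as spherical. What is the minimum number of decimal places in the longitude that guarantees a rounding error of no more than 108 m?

At 50.5469° one degree of longitude covers 111195 × cos 50.5469° ≈ 111195 × 0.6354 ≈ 70658.5 m.
With N decimal places the half-ulp bound is 0.5·10⁻ᴺ°, or 0.5·10⁻ᴺ × 70658.5 m on the ground.
Need 0.5 × 70658.5 × 10⁻ᴺ ≤ 108 → 10⁻ᴺ ≤ 3.057e-03, so N ≥ 2.51.
So 3 decimal places suffice (35.3 m); 2 would allow up to 353 m.

3 decimal places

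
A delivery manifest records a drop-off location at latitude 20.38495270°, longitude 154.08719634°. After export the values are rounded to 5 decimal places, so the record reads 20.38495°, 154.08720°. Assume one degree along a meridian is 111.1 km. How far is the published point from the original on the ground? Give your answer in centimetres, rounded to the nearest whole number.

49 centimetres

Δlat = 20.38495270 − 20.38495 = +0.00000270°; Δlon = 154.08719634 − 154.08720 = -0.00000366°.
N–S: 0.00000270° × 111100 m/° = 0.29997 m.
E–W at 20.3849°: -0.00000366° × 111100 × cos 20.3849° = -0.00000366 × 111100 × 0.9374 ≈ -0.38116 m.
Distance: √(0.29997² + 0.38116²) ≈ 0.485042 m.
That is 0.485042 m = 48.504 cm.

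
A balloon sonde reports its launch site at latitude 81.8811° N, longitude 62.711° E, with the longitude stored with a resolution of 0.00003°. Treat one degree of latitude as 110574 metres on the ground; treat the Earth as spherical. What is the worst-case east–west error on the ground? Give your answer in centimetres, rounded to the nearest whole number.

With a 0.00003° grid the true value lies within half a step, ±0.00003°/2 = ±1.5e-05°, of the stored one.
One degree of longitude at 81.8811° is 110574 × cos 81.8811° ≈ 110574 × 0.1412 = 15616.1 m.
East–west error: 1.5e-05° × 15616.1 m/° ≈ 0.234242 m.
That is 0.234242 m = 23.424 cm.

23 centimetres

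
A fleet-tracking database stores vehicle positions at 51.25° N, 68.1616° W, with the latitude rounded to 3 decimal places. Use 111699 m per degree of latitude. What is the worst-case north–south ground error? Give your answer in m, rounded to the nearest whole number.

56 m

Rounding to 3 decimal places leaves the latitude within ±0.0005° of the true value.
Along the meridian that is 0.0005° × 111699 m/° = 55.8495 m.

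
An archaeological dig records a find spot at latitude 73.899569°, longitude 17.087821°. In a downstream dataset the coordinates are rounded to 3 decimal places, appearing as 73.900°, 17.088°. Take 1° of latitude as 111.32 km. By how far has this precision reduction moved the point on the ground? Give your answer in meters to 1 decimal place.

The latitude changed by -0.000431° and the longitude by -0.000179°.
North–south shift: -0.000431 × 111320 = -47.9789 m.
E–W at 73.9°: -0.000179° × 111320 × cos 73.9° = -0.000179 × 111320 × 0.2773 ≈ -5.52585 m.
Combined displacement = (47.9789² + 5.52585²)^½ ≈ 48.2961 m.

48.3 meters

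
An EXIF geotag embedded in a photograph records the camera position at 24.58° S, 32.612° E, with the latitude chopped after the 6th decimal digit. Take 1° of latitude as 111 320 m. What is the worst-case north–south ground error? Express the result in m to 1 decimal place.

Truncating at 6 decimal places can drop up to a full unit in the last place, so the latitude may be off by as much as 1e-06°.
Along the meridian that is 1e-06° × 111320 m/° = 0.11132 m.

0.1 m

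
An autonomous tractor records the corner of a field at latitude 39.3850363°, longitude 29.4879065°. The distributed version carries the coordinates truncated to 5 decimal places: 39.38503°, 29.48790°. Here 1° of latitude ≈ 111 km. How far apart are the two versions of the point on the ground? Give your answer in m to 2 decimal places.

0.89 m

Δlat = 39.3850363 − 39.38503 = +0.0000063°; Δlon = 29.4879065 − 29.48790 = +0.0000065°.
N–S: 0.0000063° × 111000 m/° = 0.6993 m.
E–W at 39.385°: 0.0000065° × 111000 × cos 39.385° = 0.0000065 × 111000 × 0.7729 ≈ 0.557647 m.
Distance: √(0.6993² + 0.557647²) ≈ 0.894422 m.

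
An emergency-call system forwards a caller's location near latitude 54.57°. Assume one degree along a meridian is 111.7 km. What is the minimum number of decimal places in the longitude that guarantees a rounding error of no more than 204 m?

At 54.57° one degree of longitude covers 111700 × cos 54.57° ≈ 111700 × 0.5797 ≈ 64753.4 m.
N decimal places → at most half a unit in the last place, 0.5 × 10⁻ᴺ° = 64753.4/2 × 10⁻ᴺ m.
Setting 32376.7 × 10⁻ᴺ ≤ 204 gives 10ᴺ ≥ 158.7, i.e. N ≥ 2.20.
So 3 decimal places suffice (32.4 m); 2 would allow up to 324 m.

3 decimal places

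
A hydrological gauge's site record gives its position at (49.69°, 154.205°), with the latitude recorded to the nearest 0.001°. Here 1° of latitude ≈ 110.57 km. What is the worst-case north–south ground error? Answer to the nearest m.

Rounding to 3 decimal places leaves the latitude within ±0.0005° of the true value.
So the N–S error is at most 0.0005 × 110570 = 55.285 m.

55 m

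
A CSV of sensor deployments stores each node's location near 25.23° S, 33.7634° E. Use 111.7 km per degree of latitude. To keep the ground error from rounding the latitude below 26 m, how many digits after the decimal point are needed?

One degree of latitude covers 111700 m.
N decimal places → at most half a unit in the last place, 0.5 × 10⁻ᴺ° = 111700/2 × 10⁻ᴺ m.
Need 0.5 × 111700 × 10⁻ᴺ ≤ 26 → 10⁻ᴺ ≤ 4.655e-04, so N ≥ 3.33.
N = 3 would give 55.9 m (too coarse); N = 4 gives 5.58 m ≤ 26 m.

4 decimal places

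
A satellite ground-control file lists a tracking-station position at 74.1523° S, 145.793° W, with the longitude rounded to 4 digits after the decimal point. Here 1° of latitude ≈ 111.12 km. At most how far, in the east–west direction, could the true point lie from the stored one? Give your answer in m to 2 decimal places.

1.52 m

Rounding to 4 decimal places leaves the longitude within ±5e-05° of the true value.
At latitude 74.1523° a degree of longitude spans 111120 m × cos 74.1523° = 111120 × 0.2731 ≈ 30344.8 m.
East–west error: 5e-05° × 30344.8 m/° ≈ 1.51724 m.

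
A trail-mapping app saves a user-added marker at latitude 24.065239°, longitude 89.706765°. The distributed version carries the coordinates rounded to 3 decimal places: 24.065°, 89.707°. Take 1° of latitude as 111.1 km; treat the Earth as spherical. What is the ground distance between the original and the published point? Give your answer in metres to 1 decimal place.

Δlat = 24.065239 − 24.065 = +0.000239°; Δlon = 89.706765 − 89.707 = -0.000235°.
North–south shift: 0.000239 × 111100 = 26.5529 m.
E–W at 24.065°: -0.000235° × 111100 × cos 24.065° = -0.000235 × 111100 × 0.9131 ≈ -23.8392 m.
Combined displacement = (26.5529² + 23.8392²)^½ ≈ 35.6843 m.

35.7 metres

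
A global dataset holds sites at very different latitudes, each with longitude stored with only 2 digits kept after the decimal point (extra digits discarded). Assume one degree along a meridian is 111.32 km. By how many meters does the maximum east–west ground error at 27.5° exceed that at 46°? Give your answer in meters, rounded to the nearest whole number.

214 meters

Truncating at 2 decimal places can drop up to a full unit in the last place, so the longitude may be off by as much as 0.01°.
Error at 27.5° = 0.01° × 111320 × cos 27.5° ≈ 1113.2 × 0.8870 = 987.42 m.
Error at 46° = 0.01° × 111320 × cos 46° ≈ 1113.2 × 0.6947 = 773.29 m.
Difference: 987.42 − 773.29 = 214.13 m.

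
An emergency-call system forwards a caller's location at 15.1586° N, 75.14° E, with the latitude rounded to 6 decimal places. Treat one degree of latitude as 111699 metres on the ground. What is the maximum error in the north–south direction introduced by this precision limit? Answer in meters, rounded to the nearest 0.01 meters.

0.06 meters

Rounding to 6 decimal places leaves the latitude within ±5e-07° of the true value.
Along the meridian that is 5e-07° × 111699 m/° = 0.0558495 m.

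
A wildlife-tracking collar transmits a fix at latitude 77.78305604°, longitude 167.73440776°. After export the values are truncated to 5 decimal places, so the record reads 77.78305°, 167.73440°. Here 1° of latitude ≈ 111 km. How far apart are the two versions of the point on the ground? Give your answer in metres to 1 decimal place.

The latitude changed by +0.00000604° and the longitude by +0.00000776°.
North–south shift: 0.00000604 × 111000 = 0.67044 m.
E–W at 77.7831°: 0.00000776° × 111000 × cos 77.7831° = 0.00000776 × 111000 × 0.2116 ≈ 0.182276 m.
Combined displacement = (0.67044² + 0.182276²)^½ ≈ 0.694776 m.

0.7 metres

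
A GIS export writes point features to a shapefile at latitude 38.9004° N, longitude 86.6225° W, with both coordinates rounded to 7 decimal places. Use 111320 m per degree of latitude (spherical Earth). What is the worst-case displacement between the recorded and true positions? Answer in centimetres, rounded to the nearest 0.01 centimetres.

Rounding to 7 decimal places leaves each coordinate within ±5e-08° of the true value.
North–south component: 5e-08° × 111320 = 0.005566 m.
Longitude error → 5e-08 × 111320 × cos 38.9004° = 5e-08 × 111320 × 0.7782 ≈ 0.00433168 m.
Worst case both components are at the extreme and orthogonal: √(0.005566² + 0.00433168²) ≈ 0.00705293 m.
That is 0.00705293 m = 0.70529 cm.

0.71 centimetres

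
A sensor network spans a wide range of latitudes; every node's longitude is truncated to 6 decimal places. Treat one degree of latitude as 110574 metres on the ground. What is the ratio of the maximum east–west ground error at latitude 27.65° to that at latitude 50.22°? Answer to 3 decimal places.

1.384

Truncating at 6 decimal places can drop up to a full unit in the last place, so the longitude may be off by as much as 1e-06°.
Error at 27.65° = 1e-06° × 110574 × cos 27.65° ≈ 0.11057 × 0.8858 = 0.097946 m.
At 50.22°: 1e-06° × 110574 × cos 50.22° = 1e-06 × 110574 × 0.6398 ≈ 0.07075 m.
The ratio reduces to cos 27.65° / cos 50.22° = 0.8858/0.6398 ≈ 1.3844.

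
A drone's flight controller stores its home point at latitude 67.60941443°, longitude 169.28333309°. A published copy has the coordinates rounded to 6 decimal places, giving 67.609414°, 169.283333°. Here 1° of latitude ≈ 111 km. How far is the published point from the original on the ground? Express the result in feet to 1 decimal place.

0.2 feet

The latitude changed by +0.00000043° and the longitude by +0.00000009°.
North–south shift: 0.00000043 × 111000 = 0.04773 m.
E–W at 67.6094°: 0.00000009° × 111000 × cos 67.6094° = 0.00000009 × 111000 × 0.3809 ≈ 0.00380538 m.
Combined displacement = (0.04773² + 0.00380538²)^½ ≈ 0.0478815 m.
In feet: 0.0478815 m ÷ 0.3048 ≈ 0.15709 ft.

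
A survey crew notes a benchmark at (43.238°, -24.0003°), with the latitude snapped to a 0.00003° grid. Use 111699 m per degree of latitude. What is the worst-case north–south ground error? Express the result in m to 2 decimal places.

1.68 m

With a 0.00003° grid the true value lies within half a step, ±0.00003°/2 = ±1.5e-05°, of the stored one.
North–south distance: 1.5e-05° × 111699 m/° = 1.67549 m.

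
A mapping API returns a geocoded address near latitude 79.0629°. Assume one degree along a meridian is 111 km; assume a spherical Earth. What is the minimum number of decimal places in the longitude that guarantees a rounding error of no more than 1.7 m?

At 79.0629° one degree of longitude covers 111000 × cos 79.0629° ≈ 111000 × 0.1897 ≈ 21060.2 m.
Rounding to N decimal places gives at most 0.5 × 10⁻ᴺ degrees of error, i.e. 0.5 × 10⁻ᴺ × 21060.2 m.
Need 0.5 × 21060.2 × 10⁻ᴺ ≤ 1.7 → 10⁻ᴺ ≤ 1.614e-04, so N ≥ 3.79.
N = 3 would give 10.5 m (too coarse); N = 4 gives 1.05 m ≤ 1.7 m.

4 decimal places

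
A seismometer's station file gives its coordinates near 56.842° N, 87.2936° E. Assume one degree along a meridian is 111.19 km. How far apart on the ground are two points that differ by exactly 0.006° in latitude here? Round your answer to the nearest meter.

667 meters

0.006° × 111190 m/° = 667.14 m.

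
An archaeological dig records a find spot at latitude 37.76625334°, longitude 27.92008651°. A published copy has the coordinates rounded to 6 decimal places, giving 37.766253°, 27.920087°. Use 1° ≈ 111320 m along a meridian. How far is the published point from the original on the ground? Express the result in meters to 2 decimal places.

Δlat = 37.76625334 − 37.766253 = +0.00000034°; Δlon = 27.92008651 − 27.920087 = -0.00000049°.
North–south shift: 0.00000034 × 111320 = 0.0378488 m.
East–west at this latitude: -0.00000049° × 111320 × cos 37.7663° ≈ -0.00000049 × 88000.2 = -0.0431201 m.
Combined displacement = (0.0378488² + 0.0431201²)^½ ≈ 0.0573749 m.

0.06 meters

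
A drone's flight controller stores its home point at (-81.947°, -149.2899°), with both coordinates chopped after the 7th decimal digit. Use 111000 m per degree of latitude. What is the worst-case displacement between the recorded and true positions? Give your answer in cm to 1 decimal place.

1.1 cm

Truncating at 7 decimal places can drop up to a full unit in the last place, so each coordinate may be off by as much as 1e-07°.
N–S: 1e-07° × 111000 m/° = 0.0111 m.
E–W at 81.947°: 1e-07° × 111000 × cos 81.947° = 1e-07 × 111000 × 0.1401 ≈ 0.00155499 m.
Worst case both components are at the extreme and orthogonal: √(0.0111² + 0.00155499²) ≈ 0.0112084 m.
That is 0.0112084 m = 1.1208 cm.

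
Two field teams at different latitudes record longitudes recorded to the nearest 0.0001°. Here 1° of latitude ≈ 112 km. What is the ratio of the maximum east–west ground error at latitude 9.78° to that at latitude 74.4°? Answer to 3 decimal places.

3.665

Rounding to 4 decimal places leaves the longitude within ±5e-05° of the true value.
At 9.78°: 5e-05° × 112000 × cos 9.78° = 5e-05 × 112000 × 0.9855 ≈ 5.5186 m.
At 74.4°: 5e-05° × 112000 × cos 74.4° = 5e-05 × 112000 × 0.2689 ≈ 1.506 m.
Ratio: 5.5186 / 1.506 = cos 9.78° / cos 74.4° ≈ 3.6645.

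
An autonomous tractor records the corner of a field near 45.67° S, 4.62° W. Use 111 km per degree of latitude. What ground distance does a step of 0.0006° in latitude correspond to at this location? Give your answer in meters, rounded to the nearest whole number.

67 meters

0.0006° × 111000 m/° = 66.6 m.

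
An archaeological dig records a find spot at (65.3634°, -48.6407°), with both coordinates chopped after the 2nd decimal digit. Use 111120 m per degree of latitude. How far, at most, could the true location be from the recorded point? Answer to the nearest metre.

1204 metres

Truncating at 2 decimal places can drop up to a full unit in the last place, so each coordinate may be off by as much as 0.01°.
N–S: 0.01° × 111120 m/° = 1111.2 m.
E–W at 65.3634°: 0.01° × 111120 × cos 65.3634° = 0.01 × 111120 × 0.4169 ≈ 463.217 m.
Combining orthogonally: (1111.2² + 463.217²)^½ ≈ 1203.88 m.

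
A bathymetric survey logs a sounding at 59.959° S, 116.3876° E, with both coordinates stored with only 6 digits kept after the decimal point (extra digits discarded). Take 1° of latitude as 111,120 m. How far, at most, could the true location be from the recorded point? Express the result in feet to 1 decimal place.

0.4 feet

Truncating at 6 decimal places can drop up to a full unit in the last place, so each coordinate may be off by as much as 1e-06°.
N–S: 1e-06° × 111120 m/° = 0.11112 m.
Longitude error → 1e-06 × 111120 × cos 59.959° = 1e-06 × 111120 × 0.5006 ≈ 0.0556288 m.
The two errors are perpendicular, so the maximum displacement is √(0.11112² + 0.0556288²) ≈ 0.124267 m.
In feet: 0.124267 m ÷ 0.3048 ≈ 0.4077 ft.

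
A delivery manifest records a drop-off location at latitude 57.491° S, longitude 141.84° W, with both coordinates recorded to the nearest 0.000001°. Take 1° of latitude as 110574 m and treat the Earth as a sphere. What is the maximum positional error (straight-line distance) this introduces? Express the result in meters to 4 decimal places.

Rounding to 6 decimal places leaves each coordinate within ±5e-07° of the true value.
Latitude error → 5e-07 × 110574 = 0.055287 m along the meridian.
E–W at 57.491°: 5e-07° × 110574 × cos 57.491° = 5e-07 × 110574 × 0.5374 ≈ 0.029713 m.
The two errors are perpendicular, so the maximum displacement is √(0.055287² + 0.029713²) ≈ 0.0627656 m.

0.0628 meters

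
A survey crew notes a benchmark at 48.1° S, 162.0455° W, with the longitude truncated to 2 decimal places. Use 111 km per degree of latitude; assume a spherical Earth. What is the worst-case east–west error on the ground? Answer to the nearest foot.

2432 feet

Truncating at 2 decimal places can drop up to a full unit in the last place, so the longitude may be off by as much as 0.01°.
Parallels shrink by cos φ, so at 48.1° a degree of longitude is 111000 × 0.6678 ≈ 74129.4 m.
East–west error: 0.01° × 74129.4 m/° ≈ 741.294 m.
In feet: 741.294 m ÷ 0.3048 ≈ 2432.1 ft.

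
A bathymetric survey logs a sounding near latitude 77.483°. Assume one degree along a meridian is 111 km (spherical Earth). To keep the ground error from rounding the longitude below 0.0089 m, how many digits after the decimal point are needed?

At 77.483° one degree of longitude covers 111000 × cos 77.483° ≈ 111000 × 0.2167 ≈ 24056.9 m.
With N decimal places the half-ulp bound is 0.5·10⁻ᴺ°, or 0.5·10⁻ᴺ × 24056.9 m on the ground.
Need 0.5 × 24056.9 × 10⁻ᴺ ≤ 0.0089 → 10⁻ᴺ ≤ 7.399e-07, so N ≥ 6.13.
So 7 decimal places suffice (0.0012 m); 6 would allow up to 0.012 m.

7 decimal places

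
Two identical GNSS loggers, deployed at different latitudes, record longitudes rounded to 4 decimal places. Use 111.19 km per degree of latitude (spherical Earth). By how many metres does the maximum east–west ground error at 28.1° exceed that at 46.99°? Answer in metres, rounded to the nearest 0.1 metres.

1.1 metres

Rounding to 4 decimal places leaves the longitude within ±5e-05° of the true value.
Error at 28.1° = 5e-05° × 111190 × cos 28.1° ≈ 5.5595 × 0.8821 = 4.9042 m.
Error at 46.99° = 5e-05° × 111190 × cos 46.99° ≈ 5.5595 × 0.6821 = 3.7923 m.
So the lower-latitude error exceeds the higher by 4.9042 − 3.7923 = 1.1119 m.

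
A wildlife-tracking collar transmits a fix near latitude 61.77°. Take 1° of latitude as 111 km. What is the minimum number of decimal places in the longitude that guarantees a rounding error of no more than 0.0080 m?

At 61.77° one degree of longitude covers 111000 × cos 61.77° ≈ 111000 × 0.4730 ≈ 52504.3 m.
N decimal places → at most half a unit in the last place, 0.5 × 10⁻ᴺ° = 52504.3/2 × 10⁻ᴺ m.
Setting 26252.2 × 10⁻ᴺ ≤ 0.0080 gives 10ᴺ ≥ 3.282e+06, i.e. N ≥ 6.52.
N = 6 would give 0.0263 m (too coarse); N = 7 gives 0.00263 m ≤ 0.0080 m.

7 decimal places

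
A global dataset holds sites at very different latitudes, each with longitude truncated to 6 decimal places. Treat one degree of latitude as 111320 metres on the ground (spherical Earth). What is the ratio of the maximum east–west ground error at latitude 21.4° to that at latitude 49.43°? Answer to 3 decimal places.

Truncating at 6 decimal places can drop up to a full unit in the last place, so the longitude may be off by as much as 1e-06°.
At 21.4°: 1e-06° × 111320 × cos 21.4° = 1e-06 × 111320 × 0.9311 ≈ 0.10365 m.
Error at 49.43° = 1e-06° × 111320 × cos 49.43° ≈ 0.11132 × 0.6504 = 0.0724 m.
The ratio reduces to cos 21.4° / cos 49.43° = 0.9311/0.6504 ≈ 1.4316.

1.432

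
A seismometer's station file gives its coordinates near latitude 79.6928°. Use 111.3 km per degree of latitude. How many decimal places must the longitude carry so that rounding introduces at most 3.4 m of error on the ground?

4 decimal places

At 79.6928° one degree of longitude covers 111300 × cos 79.6928° ≈ 111300 × 0.1789 ≈ 19914.4 m.
N decimal places → at most half a unit in the last place, 0.5 × 10⁻ᴺ° = 19914.4/2 × 10⁻ᴺ m.
Setting 9957.22 × 10⁻ᴺ ≤ 3.4 gives 10ᴺ ≥ 2929, i.e. N ≥ 3.47.
So 4 decimal places suffice (0.996 m); 3 would allow up to 9.96 m.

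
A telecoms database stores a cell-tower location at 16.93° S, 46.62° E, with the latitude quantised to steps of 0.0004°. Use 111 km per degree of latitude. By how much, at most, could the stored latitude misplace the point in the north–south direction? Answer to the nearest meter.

22 meters

With a 0.0004° grid the true value lies within half a step, ±0.0004°/2 = ±0.0002°, of the stored one.
So the N–S error is at most 0.0002 × 111000 = 22.2 m.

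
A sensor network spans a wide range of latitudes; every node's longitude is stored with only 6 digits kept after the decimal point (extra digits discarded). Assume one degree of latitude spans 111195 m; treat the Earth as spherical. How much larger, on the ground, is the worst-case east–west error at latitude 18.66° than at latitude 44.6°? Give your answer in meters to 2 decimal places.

Truncating at 6 decimal places can drop up to a full unit in the last place, so the longitude may be off by as much as 1e-06°.
At 18.66°: 1e-06° × 111195 × cos 18.66° = 1e-06 × 111195 × 0.9474 ≈ 0.10535 m.
At 44.6°: 1e-06° × 111195 × cos 44.6° = 1e-06 × 111195 × 0.7120 ≈ 0.079174 m.
So the lower-latitude error exceeds the higher by 0.10535 − 0.079174 = 0.026176 m.

0.03 meters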